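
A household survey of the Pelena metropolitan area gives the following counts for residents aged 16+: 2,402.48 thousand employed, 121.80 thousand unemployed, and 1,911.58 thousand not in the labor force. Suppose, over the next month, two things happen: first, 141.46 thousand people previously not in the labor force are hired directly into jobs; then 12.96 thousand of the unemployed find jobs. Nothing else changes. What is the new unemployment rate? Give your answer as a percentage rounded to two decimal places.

New unemployment rate ≈ 4.08%.

Initially, labor force = 2,402.48 + 121.80 = 2,524.28 thousand, so u = 121.80/2,524.28 = 4.83%.
After the first change, employed and labor force both rise by 141.46; unemployed unchanged → E = 2,543.94, U = 121.80, labor force = 2,665.74 thousand.
After the second change, unemployed falls and employed rises by 12.96; labor force unchanged → E = 2,556.90, U = 108.84, labor force = 2,665.74 thousand.
New unemployment rate = 108.84 / 2,665.74 = 4.08%.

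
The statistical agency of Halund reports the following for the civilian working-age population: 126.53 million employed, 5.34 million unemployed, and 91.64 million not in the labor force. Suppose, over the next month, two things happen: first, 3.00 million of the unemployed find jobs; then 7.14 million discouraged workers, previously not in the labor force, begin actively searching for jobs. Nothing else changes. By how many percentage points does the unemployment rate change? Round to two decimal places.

The unemployment rate changes by +2.77 percentage points.

Initially, labor force = 126.53 + 5.34 = 131.87 million, so u = 5.34/131.87 = 4.05%.
After the first change, unemployed falls and employed rises by 3.00; labor force unchanged → E = 129.53, U = 2.34, labor force = 131.87 million.
After the second change, unemployed and labor force both rise by 7.14 → E = 129.53, U = 9.48, labor force = 139.01 million.
New unemployment rate = 9.48 / 139.01 = 6.82%.
Change = 6.82% − 4.05% = +2.77 percentage points.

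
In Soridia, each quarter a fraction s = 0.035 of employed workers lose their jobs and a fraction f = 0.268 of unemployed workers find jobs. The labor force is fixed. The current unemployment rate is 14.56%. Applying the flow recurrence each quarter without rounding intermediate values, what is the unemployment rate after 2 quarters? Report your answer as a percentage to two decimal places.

With a fixed labor force, u_{t+1} = u_t + s·(1−u_t) − f·u_t = u_t·(1−s−f) + s.
Here 1−s−f = 0.697 and s = 0.035.
u_1 = 0.145600 × 0.697 + 0.035 = 0.136483.
u_2 = 0.136483 × 0.697 + 0.035 = 0.130129.

Unemployment rate after two quarters ≈ 13.01%.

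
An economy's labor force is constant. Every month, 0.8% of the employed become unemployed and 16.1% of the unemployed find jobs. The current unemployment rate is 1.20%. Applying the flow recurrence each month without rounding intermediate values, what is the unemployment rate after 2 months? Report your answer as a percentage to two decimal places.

Unemployment rate after two months ≈ 2.29%.

With a fixed labor force, u_{t+1} = u_t + s·(1−u_t) − f·u_t = u_t·(1−s−f) + s.
Here 1−s−f = 0.831 and s = 0.008.
u_1 = 0.012000 × 0.831 + 0.008 = 0.017972.
u_2 = 0.017972 × 0.831 + 0.008 = 0.022935.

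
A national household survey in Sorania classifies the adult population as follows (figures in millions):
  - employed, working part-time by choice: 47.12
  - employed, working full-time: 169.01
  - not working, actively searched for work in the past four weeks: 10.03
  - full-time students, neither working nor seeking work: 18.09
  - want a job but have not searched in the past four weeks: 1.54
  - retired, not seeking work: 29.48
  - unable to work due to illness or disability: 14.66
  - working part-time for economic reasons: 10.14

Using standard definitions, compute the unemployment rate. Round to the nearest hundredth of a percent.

Employed = 47.12 + 169.01 + 10.14 = 226.27 million (anyone who worked, including part-time for economic reasons, counts as employed).
Unemployed = 10.03 million.
Labor force = 226.27 + 10.03 = 236.30 million.
Unemployment rate = 10.03 / 236.30 = 4.24%.

Unemployment rate ≈ 4.24%.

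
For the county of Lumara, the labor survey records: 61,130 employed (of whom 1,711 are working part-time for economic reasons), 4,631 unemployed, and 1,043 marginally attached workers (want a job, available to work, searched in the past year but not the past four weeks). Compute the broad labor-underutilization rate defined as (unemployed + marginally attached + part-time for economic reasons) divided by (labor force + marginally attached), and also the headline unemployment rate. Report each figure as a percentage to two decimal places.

Broad underutilization rate ≈ 11.05%; headline unemployment rate ≈ 7.04%.

Labor force = 61,130 + 4,631 = 65,761.
Numerator = 4,631 + 1,043 + 1,711 = 7,385.
Denominator = 65,761 + 1,043 = 66,804.
Broad rate = 7,385 / 66,804 = 11.05%.
Headline unemployment rate = 4,631 / 65,761 = 7.04%.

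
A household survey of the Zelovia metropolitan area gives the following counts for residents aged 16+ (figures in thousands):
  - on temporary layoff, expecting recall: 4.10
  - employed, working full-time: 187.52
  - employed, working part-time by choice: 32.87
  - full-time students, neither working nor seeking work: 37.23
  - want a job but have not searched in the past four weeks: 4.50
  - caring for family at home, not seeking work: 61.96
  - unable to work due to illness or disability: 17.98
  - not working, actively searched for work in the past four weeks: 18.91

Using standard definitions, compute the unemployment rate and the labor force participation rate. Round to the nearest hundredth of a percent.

Employed = 187.52 + 32.87 = 220.39 thousand.
Unemployed = 4.10 + 18.91 = 23.01 thousand (jobless and actively searching, or on temporary layoff).
Labor force = 220.39 + 23.01 = 243.40 thousand.
Not in labor force = 37.23 + 4.50 + 61.96 + 17.98 = 121.67 thousand (those not working and not actively searching are outside the labor force — including those who want a job but have given up searching).
Civilian working-age population = 243.40 + 121.67 = 365.07 thousand.
Unemployment rate = 23.01 / 243.40 = 9.45%.
Labor force participation rate = 243.40 / 365.07 = 66.67%.

Unemployment rate ≈ 9.45%; labor force participation rate ≈ 66.67%.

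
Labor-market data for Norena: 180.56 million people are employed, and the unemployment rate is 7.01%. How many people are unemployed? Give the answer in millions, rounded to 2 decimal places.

About 13.61 million are unemployed.

Let U be the number unemployed. The labor force is E + U, and U/(E+U) = 0.0701.
So U = 0.0701 × 180.56 / (1 − 0.0701) = 12.6573 / 0.9299 ≈ 13.61 million.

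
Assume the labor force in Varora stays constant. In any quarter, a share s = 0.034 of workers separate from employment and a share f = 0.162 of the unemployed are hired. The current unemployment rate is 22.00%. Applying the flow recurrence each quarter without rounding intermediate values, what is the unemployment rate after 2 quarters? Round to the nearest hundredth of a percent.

With a fixed labor force, u_{t+1} = u_t + s·(1−u_t) − f·u_t = u_t·(1−s−f) + s.
Here 1−s−f = 0.804 and s = 0.034.
u_1 = 0.220000 × 0.804 + 0.034 = 0.210880.
u_2 = 0.210880 × 0.804 + 0.034 = 0.203548.

Unemployment rate after two quarters ≈ 20.35%.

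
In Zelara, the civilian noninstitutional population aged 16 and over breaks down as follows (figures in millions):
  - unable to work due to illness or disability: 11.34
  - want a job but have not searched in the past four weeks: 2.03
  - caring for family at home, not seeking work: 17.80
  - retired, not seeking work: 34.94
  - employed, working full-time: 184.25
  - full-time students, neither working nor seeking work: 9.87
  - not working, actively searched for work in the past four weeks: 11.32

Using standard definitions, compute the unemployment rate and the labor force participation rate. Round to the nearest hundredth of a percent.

Employed = 184.25 million.
Unemployed = 11.32 million.
Labor force = 184.25 + 11.32 = 195.57 million.
Not in labor force = 11.34 + 2.03 + 17.80 + 34.94 + 9.87 = 75.98 million (those not working and not actively searching are outside the labor force — including those who want a job but have given up searching).
Civilian working-age population = 195.57 + 75.98 = 271.55 million.
Unemployment rate = 11.32 / 195.57 = 5.79%.
Labor force participation rate = 195.57 / 271.55 = 72.02%.

Unemployment rate ≈ 5.79%; labor force participation rate ≈ 72.02%.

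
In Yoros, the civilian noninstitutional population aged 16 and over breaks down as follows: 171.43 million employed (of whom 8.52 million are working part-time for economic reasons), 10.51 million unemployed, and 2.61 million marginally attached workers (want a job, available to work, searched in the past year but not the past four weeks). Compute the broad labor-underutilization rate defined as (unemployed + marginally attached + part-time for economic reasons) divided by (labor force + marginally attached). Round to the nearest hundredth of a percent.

Labor force = 171.43 + 10.51 = 181.94 million.
Numerator = 10.51 + 2.61 + 8.52 = 21.64 million.
Denominator = 181.94 + 2.61 = 184.55 million.
Broad rate = 21.64 / 184.55 = 11.73%.

Broad underutilization rate ≈ 11.73%.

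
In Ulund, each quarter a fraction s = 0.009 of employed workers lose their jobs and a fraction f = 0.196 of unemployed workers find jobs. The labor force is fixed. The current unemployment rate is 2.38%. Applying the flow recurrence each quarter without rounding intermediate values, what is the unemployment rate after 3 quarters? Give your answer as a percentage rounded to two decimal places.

Unemployment rate after three quarters ≈ 3.38%.

With a fixed labor force, u_{t+1} = u_t + s·(1−u_t) − f·u_t = u_t·(1−s−f) + s.
Here 1−s−f = 0.795 and s = 0.009.
u_1 = 0.023800 × 0.795 + 0.009 = 0.027921.
u_2 = 0.027921 × 0.795 + 0.009 = 0.031197.
u_3 = 0.031197 × 0.795 + 0.009 = 0.033802.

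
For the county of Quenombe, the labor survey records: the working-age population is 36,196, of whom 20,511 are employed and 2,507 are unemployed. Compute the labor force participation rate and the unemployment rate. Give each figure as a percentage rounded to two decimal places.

Labor force = employed + unemployed = 20,511 + 2,507 = 23,018.
Unemployment rate = 2,507 / 23,018 = 10.89%.
Labor force participation rate = 23,018 / 36,196 = 63.59%.

Labor force participation rate ≈ 63.59%; unemployment rate ≈ 10.89%.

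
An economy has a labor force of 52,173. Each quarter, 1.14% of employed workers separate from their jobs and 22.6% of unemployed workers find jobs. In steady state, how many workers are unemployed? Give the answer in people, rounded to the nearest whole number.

About 2,505 are unemployed in steady state.

Steady-state unemployment rate u* = s/(s+f) = 1.14/(1.14+22.6) = 0.048020.
Unemployed = u* × labor force = 0.048020 × 52,173 ≈ 2,505.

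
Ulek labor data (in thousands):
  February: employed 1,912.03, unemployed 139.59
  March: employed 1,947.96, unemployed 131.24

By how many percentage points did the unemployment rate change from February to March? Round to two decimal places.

The unemployment rate changed by −0.49 percentage points.

February: labor force = 1,912.03 + 139.59 = 2,051.62; u = 139.59/2,051.62 = 6.80%.
March: labor force = 1,947.96 + 131.24 = 2,079.20; u = 131.24/2,079.20 = 6.31%.
Change = 6.31% − 6.80% = −0.49 pp.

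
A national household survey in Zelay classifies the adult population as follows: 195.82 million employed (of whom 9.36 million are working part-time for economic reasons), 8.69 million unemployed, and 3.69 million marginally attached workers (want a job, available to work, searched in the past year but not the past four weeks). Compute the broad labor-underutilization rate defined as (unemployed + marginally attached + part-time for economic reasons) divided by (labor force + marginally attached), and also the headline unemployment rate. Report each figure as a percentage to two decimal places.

Broad underutilization rate ≈ 10.44%; headline unemployment rate ≈ 4.25%.

Labor force = 195.82 + 8.69 = 204.51 million.
Numerator = 8.69 + 3.69 + 9.36 = 21.74 million.
Denominator = 204.51 + 3.69 = 208.20 million.
Broad rate = 21.74 / 208.20 = 10.44%.
Headline unemployment rate = 8.69 / 204.51 = 4.25%.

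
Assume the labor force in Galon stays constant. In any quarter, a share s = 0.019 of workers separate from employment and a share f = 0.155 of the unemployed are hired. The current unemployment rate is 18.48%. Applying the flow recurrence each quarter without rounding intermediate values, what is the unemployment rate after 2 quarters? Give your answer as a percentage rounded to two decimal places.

Unemployment rate after two quarters ≈ 16.08%.

With a fixed labor force, u_{t+1} = u_t + s·(1−u_t) − f·u_t = u_t·(1−s−f) + s.
Here 1−s−f = 0.826 and s = 0.019.
u_1 = 0.184800 × 0.826 + 0.019 = 0.171645.
u_2 = 0.171645 × 0.826 + 0.019 = 0.160779.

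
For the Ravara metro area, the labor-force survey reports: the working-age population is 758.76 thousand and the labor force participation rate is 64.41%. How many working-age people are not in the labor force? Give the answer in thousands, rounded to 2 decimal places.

Share not in the labor force = 1 − 0.6441 = 0.3559.
Not in labor force = 0.3559 × 758.76 ≈ 270.04 thousand.

About 270.04 thousand are not in the labor force.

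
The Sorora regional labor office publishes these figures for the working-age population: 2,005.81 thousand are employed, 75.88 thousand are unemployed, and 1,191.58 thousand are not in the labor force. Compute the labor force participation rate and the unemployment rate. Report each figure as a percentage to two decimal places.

Labor force participation rate ≈ 63.60%; unemployment rate ≈ 3.65%.

Labor force = employed + unemployed = 2,005.81 + 75.88 = 2,081.69 thousand.
Working-age population = 2,081.69 + 1,191.58 = 3,273.27 thousand.
Unemployment rate = 75.88 / 2,081.69 = 3.65%.
Labor force participation rate = 2,081.69 / 3,273.27 = 63.60%.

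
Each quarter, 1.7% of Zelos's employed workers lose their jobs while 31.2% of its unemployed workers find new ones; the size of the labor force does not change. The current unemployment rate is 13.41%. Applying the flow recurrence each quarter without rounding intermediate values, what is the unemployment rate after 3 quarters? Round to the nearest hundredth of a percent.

With a fixed labor force, u_{t+1} = u_t + s·(1−u_t) − f·u_t = u_t·(1−s−f) + s.
Here 1−s−f = 0.671 and s = 0.017.
u_1 = 0.134100 × 0.671 + 0.017 = 0.106981.
u_2 = 0.106981 × 0.671 + 0.017 = 0.088784.
u_3 = 0.088784 × 0.671 + 0.017 = 0.076574.

Unemployment rate after three quarters ≈ 7.66%.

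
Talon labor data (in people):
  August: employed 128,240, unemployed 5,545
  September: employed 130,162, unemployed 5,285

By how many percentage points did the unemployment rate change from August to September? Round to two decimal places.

August: labor force = 128,240 + 5,545 = 133,785; u = 5,545/133,785 = 4.14%.
September: labor force = 130,162 + 5,285 = 135,447; u = 5,285/135,447 = 3.90%.
Change = 3.90% − 4.14% = −0.24 pp.

The unemployment rate changed by −0.24 percentage points.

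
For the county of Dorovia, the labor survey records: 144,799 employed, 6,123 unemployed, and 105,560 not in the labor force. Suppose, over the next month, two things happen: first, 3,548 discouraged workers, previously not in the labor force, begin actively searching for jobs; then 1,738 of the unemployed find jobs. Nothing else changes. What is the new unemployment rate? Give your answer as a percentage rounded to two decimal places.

Initially, labor force = 144,799 + 6,123 = 150,922, so u = 6,123/150,922 = 4.06%.
After the first change, unemployed and labor force both rise by 3,548 → E = 144,799, U = 9,671, labor force = 154,470.
After the second change, unemployed falls and employed rises by 1,738; labor force unchanged → E = 146,537, U = 7,933, labor force = 154,470.
New unemployment rate = 7,933 / 154,470 = 5.14%.

New unemployment rate ≈ 5.14%.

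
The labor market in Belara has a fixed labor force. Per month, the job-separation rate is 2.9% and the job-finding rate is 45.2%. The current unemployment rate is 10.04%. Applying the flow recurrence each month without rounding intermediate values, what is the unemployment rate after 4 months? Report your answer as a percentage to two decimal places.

Unemployment rate after four months ≈ 6.32%.

With a fixed labor force, u_{t+1} = u_t + s·(1−u_t) − f·u_t = u_t·(1−s−f) + s.
Here 1−s−f = 0.519 and s = 0.029.
u_1 = 0.100400 × 0.519 + 0.029 = 0.081108.
u_2 = 0.081108 × 0.519 + 0.029 = 0.071095.
u_3 = 0.071095 × 0.519 + 0.029 = 0.065898.
u_4 = 0.065898 × 0.519 + 0.029 = 0.063201.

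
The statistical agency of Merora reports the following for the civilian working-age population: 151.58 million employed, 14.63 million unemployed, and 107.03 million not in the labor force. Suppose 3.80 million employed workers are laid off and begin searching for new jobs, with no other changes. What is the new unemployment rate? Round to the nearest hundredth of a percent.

New unemployment rate ≈ 11.09%.

Initially, labor force = 151.58 + 14.63 = 166.21 million, so u = 14.63/166.21 = 8.80%.
After the change, employed falls and unemployed rises by 3.80; labor force unchanged → E = 147.78, U = 18.43, labor force = 166.21 million.
New unemployment rate = 18.43 / 166.21 = 11.09%.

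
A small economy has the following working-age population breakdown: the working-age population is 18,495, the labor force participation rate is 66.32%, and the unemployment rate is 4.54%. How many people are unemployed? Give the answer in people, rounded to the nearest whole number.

About 557 are unemployed.

Labor force = 0.6632 × 18,495 = 12,266.
Unemployed = 0.0454 × 12,266 ≈ 557.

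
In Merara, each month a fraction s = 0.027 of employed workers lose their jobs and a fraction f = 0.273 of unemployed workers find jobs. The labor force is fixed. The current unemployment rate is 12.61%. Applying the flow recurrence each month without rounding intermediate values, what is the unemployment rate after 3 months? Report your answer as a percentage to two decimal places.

Unemployment rate after three months ≈ 10.24%.

With a fixed labor force, u_{t+1} = u_t + s·(1−u_t) − f·u_t = u_t·(1−s−f) + s.
Here 1−s−f = 0.700 and s = 0.027.
u_1 = 0.126100 × 0.700 + 0.027 = 0.115270.
u_2 = 0.115270 × 0.700 + 0.027 = 0.107689.
u_3 = 0.107689 × 0.700 + 0.027 = 0.102382.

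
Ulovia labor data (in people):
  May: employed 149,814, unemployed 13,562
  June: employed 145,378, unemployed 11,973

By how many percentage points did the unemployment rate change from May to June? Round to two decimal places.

The unemployment rate changed by −0.69 percentage points.

May: labor force = 149,814 + 13,562 = 163,376; u = 13,562/163,376 = 8.30%.
June: labor force = 145,378 + 11,973 = 157,351; u = 11,973/157,351 = 7.61%.
Change = 7.61% − 8.30% = −0.69 pp.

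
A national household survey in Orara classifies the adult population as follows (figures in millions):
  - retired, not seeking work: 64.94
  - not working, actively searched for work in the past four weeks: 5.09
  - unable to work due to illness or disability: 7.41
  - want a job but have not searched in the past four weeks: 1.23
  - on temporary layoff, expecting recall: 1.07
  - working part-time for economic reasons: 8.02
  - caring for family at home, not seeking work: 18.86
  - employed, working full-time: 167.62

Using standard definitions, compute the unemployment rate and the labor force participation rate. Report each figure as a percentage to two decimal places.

Employed = 8.02 + 167.62 = 175.64 million (anyone who worked, including part-time for economic reasons, counts as employed).
Unemployed = 5.09 + 1.07 = 6.16 million (jobless and actively searching, or on temporary layoff).
Labor force = 175.64 + 6.16 = 181.80 million.
Not in labor force = 64.94 + 7.41 + 1.23 + 18.86 = 92.44 million (those not working and not actively searching are outside the labor force — including those who want a job but have given up searching).
Civilian working-age population = 181.80 + 92.44 = 274.24 million.
Unemployment rate = 6.16 / 181.80 = 3.39%.
Labor force participation rate = 181.80 / 274.24 = 66.29%.

Unemployment rate ≈ 3.39%; labor force participation rate ≈ 66.29%.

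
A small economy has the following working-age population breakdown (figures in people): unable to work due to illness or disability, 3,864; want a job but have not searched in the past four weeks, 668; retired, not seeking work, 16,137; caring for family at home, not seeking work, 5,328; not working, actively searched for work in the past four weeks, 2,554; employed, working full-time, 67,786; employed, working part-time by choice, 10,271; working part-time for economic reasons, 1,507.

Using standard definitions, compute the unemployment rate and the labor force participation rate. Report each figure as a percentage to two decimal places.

Unemployment rate ≈ 3.11%; labor force participation rate ≈ 75.95%.

Employed = 67,786 + 10,271 + 1,507 = 79,564 (anyone who worked, including part-time for economic reasons, counts as employed).
Unemployed = 2,554.
Labor force = 79,564 + 2,554 = 82,118.
Not in labor force = 3,864 + 668 + 16,137 + 5,328 = 25,997 (those not working and not actively searching are outside the labor force — including those who want a job but have given up searching).
Civilian working-age population = 82,118 + 25,997 = 108,115.
Unemployment rate = 2,554 / 82,118 = 3.11%.
Labor force participation rate = 82,118 / 108,115 = 75.95%.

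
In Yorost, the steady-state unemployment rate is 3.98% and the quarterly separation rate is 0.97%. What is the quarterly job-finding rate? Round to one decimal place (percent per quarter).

Job-finding rate ≈ 23.4% per quarter.

From u* = s/(s+f): f = s·(1−u)/u.
f = 0.97 × (1 − 0.0398) / 0.0398 = 0.9314 / 0.0398 ≈ 23.4% per quarter.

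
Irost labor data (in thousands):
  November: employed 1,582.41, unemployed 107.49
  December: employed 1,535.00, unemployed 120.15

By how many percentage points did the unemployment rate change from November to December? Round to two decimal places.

The unemployment rate changed by +0.90 percentage points.

November: labor force = 1,582.41 + 107.49 = 1,689.90; u = 107.49/1,689.90 = 6.36%.
December: labor force = 1,535.00 + 120.15 = 1,655.15; u = 120.15/1,655.15 = 7.26%.
Change = 7.26% − 6.36% = +0.90 pp.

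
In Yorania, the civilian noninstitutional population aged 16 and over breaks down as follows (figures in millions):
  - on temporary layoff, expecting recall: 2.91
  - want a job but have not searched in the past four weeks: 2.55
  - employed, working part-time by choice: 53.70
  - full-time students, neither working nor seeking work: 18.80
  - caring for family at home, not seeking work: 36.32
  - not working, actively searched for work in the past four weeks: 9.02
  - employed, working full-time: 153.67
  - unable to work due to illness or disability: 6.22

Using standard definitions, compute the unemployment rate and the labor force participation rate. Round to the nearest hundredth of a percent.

Employed = 53.70 + 153.67 = 207.37 million.
Unemployed = 2.91 + 9.02 = 11.93 million (jobless and actively searching, or on temporary layoff).
Labor force = 207.37 + 11.93 = 219.30 million.
Not in labor force = 2.55 + 18.80 + 36.32 + 6.22 = 63.89 million (those not working and not actively searching are outside the labor force — including those who want a job but have given up searching).
Civilian working-age population = 219.30 + 63.89 = 283.19 million.
Unemployment rate = 11.93 / 219.30 = 5.44%.
Labor force participation rate = 219.30 / 283.19 = 77.44%.

Unemployment rate ≈ 5.44%; labor force participation rate ≈ 77.44%.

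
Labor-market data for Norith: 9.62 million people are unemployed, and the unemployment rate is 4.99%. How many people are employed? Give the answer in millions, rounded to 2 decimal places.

Labor force = U / u = 9.62 / 0.0499 ≈ 192.79 million.
Employed = labor force − unemployed = 192.79 − 9.62 = 183.17 million.

About 183.17 million are employed.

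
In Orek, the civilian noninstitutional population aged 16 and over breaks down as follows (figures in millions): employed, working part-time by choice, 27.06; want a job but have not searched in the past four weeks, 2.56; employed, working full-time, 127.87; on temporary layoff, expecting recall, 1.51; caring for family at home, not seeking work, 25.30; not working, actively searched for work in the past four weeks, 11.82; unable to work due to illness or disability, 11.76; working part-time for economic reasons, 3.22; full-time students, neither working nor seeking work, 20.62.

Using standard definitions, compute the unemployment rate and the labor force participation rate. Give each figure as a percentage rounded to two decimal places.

Employed = 27.06 + 127.87 + 3.22 = 158.15 million (anyone who worked, including part-time for economic reasons, counts as employed).
Unemployed = 1.51 + 11.82 = 13.33 million (jobless and actively searching, or on temporary layoff).
Labor force = 158.15 + 13.33 = 171.48 million.
Not in labor force = 2.56 + 25.30 + 11.76 + 20.62 = 60.24 million (those not working and not actively searching are outside the labor force — including those who want a job but have given up searching).
Civilian working-age population = 171.48 + 60.24 = 231.72 million.
Unemployment rate = 13.33 / 171.48 = 7.77%.
Labor force participation rate = 171.48 / 231.72 = 74.00%.

Unemployment rate ≈ 7.77%; labor force participation rate ≈ 74.00%.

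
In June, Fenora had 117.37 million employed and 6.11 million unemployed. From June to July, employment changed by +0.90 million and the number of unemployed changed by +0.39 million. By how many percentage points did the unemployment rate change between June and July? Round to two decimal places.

June: labor force = 117.37 + 6.11 = 123.48; u = 6.11/123.48 = 4.95%.
July: labor force = 118.27 + 6.50 = 124.77; u = 6.50/124.77 = 5.21%.
Change = 5.21% − 4.95% = +0.26 pp.

The unemployment rate changed by +0.26 percentage points.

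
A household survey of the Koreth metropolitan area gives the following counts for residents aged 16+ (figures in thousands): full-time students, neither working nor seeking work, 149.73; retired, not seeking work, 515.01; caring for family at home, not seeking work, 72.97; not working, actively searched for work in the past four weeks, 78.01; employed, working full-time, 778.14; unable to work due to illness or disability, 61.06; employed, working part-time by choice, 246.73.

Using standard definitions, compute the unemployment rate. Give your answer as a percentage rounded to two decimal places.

Unemployment rate ≈ 7.07%.

Employed = 778.14 + 246.73 = 1,024.87 thousand.
Unemployed = 78.01 thousand.
Labor force = 1,024.87 + 78.01 = 1,102.88 thousand.
Unemployment rate = 78.01 / 1,102.88 = 7.07%.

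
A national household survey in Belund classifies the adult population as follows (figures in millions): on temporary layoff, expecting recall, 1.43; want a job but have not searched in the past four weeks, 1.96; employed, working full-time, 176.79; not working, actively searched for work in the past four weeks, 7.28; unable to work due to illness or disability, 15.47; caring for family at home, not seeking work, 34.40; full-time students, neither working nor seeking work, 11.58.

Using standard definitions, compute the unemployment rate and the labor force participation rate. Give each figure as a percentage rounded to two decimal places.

Unemployment rate ≈ 4.70%; labor force participation rate ≈ 74.52%.

Employed = 176.79 million.
Unemployed = 1.43 + 7.28 = 8.71 million (jobless and actively searching, or on temporary layoff).
Labor force = 176.79 + 8.71 = 185.50 million.
Not in labor force = 1.96 + 15.47 + 34.40 + 11.58 = 63.41 million (those not working and not actively searching are outside the labor force — including those who want a job but have given up searching).
Civilian working-age population = 185.50 + 63.41 = 248.91 million.
Unemployment rate = 8.71 / 185.50 = 4.70%.
Labor force participation rate = 185.50 / 248.91 = 74.52%.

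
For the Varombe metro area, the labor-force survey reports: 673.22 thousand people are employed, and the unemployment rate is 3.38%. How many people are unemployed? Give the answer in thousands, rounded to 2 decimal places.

About 23.55 thousand are unemployed.

Let U be the number unemployed. The labor force is E + U, and U/(E+U) = 0.0338.
So U = 0.0338 × 673.22 / (1 − 0.0338) = 22.7548 / 0.9662 ≈ 23.55 thousand.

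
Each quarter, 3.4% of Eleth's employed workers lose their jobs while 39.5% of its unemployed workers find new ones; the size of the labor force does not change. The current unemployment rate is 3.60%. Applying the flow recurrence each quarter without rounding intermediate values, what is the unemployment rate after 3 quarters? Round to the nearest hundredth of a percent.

Unemployment rate after three quarters ≈ 7.12%.

With a fixed labor force, u_{t+1} = u_t + s·(1−u_t) − f·u_t = u_t·(1−s−f) + s.
Here 1−s−f = 0.571 and s = 0.034.
u_1 = 0.036000 × 0.571 + 0.034 = 0.054556.
u_2 = 0.054556 × 0.571 + 0.034 = 0.065151.
u_3 = 0.065151 × 0.571 + 0.034 = 0.071201.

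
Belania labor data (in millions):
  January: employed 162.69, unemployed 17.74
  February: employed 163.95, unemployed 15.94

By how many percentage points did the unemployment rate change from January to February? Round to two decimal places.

January: labor force = 162.69 + 17.74 = 180.43; u = 17.74/180.43 = 9.83%.
February: labor force = 163.95 + 15.94 = 179.89; u = 15.94/179.89 = 8.86%.
Change = 8.86% − 9.83% = −0.97 pp.

The unemployment rate changed by −0.97 percentage points.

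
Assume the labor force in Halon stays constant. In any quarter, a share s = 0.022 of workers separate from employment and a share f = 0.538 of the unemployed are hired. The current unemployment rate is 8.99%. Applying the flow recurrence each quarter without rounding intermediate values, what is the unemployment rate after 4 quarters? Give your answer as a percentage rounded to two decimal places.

With a fixed labor force, u_{t+1} = u_t + s·(1−u_t) − f·u_t = u_t·(1−s−f) + s.
Here 1−s−f = 0.440 and s = 0.022.
u_1 = 0.089900 × 0.440 + 0.022 = 0.061556.
u_2 = 0.061556 × 0.440 + 0.022 = 0.049085.
u_3 = 0.049085 × 0.440 + 0.022 = 0.043597.
u_4 = 0.043597 × 0.440 + 0.022 = 0.041183.

Unemployment rate after four quarters ≈ 4.12%.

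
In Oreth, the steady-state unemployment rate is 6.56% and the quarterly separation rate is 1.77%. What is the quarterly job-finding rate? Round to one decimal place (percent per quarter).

From u* = s/(s+f): f = s·(1−u)/u.
f = 1.77 × (1 − 0.0656) / 0.0656 = 1.6539 / 0.0656 ≈ 25.2% per quarter.

Job-finding rate ≈ 25.2% per quarter.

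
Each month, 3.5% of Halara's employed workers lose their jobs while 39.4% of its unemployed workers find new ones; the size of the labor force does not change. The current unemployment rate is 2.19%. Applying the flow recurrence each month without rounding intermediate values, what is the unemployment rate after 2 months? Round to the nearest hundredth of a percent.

With a fixed labor force, u_{t+1} = u_t + s·(1−u_t) − f·u_t = u_t·(1−s−f) + s.
Here 1−s−f = 0.571 and s = 0.035.
u_1 = 0.021900 × 0.571 + 0.035 = 0.047505.
u_2 = 0.047505 × 0.571 + 0.035 = 0.062125.

Unemployment rate after two months ≈ 6.21%.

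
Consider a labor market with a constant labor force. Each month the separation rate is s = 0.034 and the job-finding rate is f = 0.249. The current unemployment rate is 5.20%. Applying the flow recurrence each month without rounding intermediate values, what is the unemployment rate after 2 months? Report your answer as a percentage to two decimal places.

Unemployment rate after two months ≈ 8.51%.

With a fixed labor force, u_{t+1} = u_t + s·(1−u_t) − f·u_t = u_t·(1−s−f) + s.
Here 1−s−f = 0.717 and s = 0.034.
u_1 = 0.052000 × 0.717 + 0.034 = 0.071284.
u_2 = 0.071284 × 0.717 + 0.034 = 0.085111.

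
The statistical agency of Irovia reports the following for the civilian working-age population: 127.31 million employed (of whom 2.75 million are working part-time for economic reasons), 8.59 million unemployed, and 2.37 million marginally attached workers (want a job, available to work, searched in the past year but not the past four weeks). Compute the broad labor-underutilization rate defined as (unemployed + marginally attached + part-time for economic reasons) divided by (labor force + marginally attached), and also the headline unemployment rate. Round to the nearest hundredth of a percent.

Labor force = 127.31 + 8.59 = 135.90 million.
Numerator = 8.59 + 2.37 + 2.75 = 13.71 million.
Denominator = 135.90 + 2.37 = 138.27 million.
Broad rate = 13.71 / 138.27 = 9.92%.
Headline unemployment rate = 8.59 / 135.90 = 6.32%.

Broad underutilization rate ≈ 9.92%; headline unemployment rate ≈ 6.32%.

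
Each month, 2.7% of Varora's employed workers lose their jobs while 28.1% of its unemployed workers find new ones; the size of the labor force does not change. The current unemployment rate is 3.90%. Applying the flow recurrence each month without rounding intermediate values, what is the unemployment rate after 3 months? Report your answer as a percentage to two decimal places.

Unemployment rate after three months ≈ 7.15%.

With a fixed labor force, u_{t+1} = u_t + s·(1−u_t) − f·u_t = u_t·(1−s−f) + s.
Here 1−s−f = 0.692 and s = 0.027.
u_1 = 0.039000 × 0.692 + 0.027 = 0.053988.
u_2 = 0.053988 × 0.692 + 0.027 = 0.064360.
u_3 = 0.064360 × 0.692 + 0.027 = 0.071537.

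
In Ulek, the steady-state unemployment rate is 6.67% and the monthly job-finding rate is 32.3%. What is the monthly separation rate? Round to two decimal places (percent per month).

Separation rate ≈ 2.31% per month.

From u* = s/(s+f): s = u·f/(1−u).
s = 0.0667 × 32.3 / (1 − 0.0667) = 2.1544 / 0.9333 ≈ 2.31% per month.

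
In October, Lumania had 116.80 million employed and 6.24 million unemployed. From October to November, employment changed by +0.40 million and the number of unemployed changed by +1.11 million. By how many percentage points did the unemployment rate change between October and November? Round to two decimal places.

October: labor force = 116.80 + 6.24 = 123.04; u = 6.24/123.04 = 5.07%.
November: labor force = 117.20 + 7.35 = 124.55; u = 7.35/124.55 = 5.90%.
Change = 5.90% − 5.07% = +0.83 pp.

The unemployment rate changed by +0.83 percentage points.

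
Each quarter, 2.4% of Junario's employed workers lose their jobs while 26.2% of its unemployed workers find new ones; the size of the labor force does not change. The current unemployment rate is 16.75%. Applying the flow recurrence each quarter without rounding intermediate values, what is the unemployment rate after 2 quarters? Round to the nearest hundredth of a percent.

With a fixed labor force, u_{t+1} = u_t + s·(1−u_t) − f·u_t = u_t·(1−s−f) + s.
Here 1−s−f = 0.714 and s = 0.024.
u_1 = 0.167500 × 0.714 + 0.024 = 0.143595.
u_2 = 0.143595 × 0.714 + 0.024 = 0.126527.

Unemployment rate after two quarters ≈ 12.65%.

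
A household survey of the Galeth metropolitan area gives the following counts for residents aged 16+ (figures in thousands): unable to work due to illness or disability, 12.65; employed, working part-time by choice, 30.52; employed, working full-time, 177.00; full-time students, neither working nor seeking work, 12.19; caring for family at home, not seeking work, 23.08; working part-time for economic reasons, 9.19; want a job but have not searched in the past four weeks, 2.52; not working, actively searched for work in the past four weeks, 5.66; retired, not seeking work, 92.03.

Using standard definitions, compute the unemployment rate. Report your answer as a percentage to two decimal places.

Employed = 30.52 + 177.00 + 9.19 = 216.71 thousand (anyone who worked, including part-time for economic reasons, counts as employed).
Unemployed = 5.66 thousand.
Labor force = 216.71 + 5.66 = 222.37 thousand.
Unemployment rate = 5.66 / 222.37 = 2.55%.

Unemployment rate ≈ 2.55%.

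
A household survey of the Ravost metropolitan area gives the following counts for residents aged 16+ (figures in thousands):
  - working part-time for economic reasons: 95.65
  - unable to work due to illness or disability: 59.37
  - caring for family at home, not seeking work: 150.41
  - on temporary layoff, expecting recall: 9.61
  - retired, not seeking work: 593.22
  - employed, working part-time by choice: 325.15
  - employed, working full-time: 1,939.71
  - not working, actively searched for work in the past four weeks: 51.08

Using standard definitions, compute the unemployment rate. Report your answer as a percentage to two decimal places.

Unemployment rate ≈ 2.51%.

Employed = 95.65 + 325.15 + 1,939.71 = 2,360.51 thousand (anyone who worked, including part-time for economic reasons, counts as employed).
Unemployed = 9.61 + 51.08 = 60.69 thousand (jobless and actively searching, or on temporary layoff).
Labor force = 2,360.51 + 60.69 = 2,421.20 thousand.
Unemployment rate = 60.69 / 2,421.20 = 2.51%.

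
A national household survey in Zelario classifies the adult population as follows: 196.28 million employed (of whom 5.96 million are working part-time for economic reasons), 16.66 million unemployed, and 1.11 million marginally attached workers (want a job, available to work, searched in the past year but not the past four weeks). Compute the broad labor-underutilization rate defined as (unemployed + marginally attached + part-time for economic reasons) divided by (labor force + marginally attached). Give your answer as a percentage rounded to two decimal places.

Labor force = 196.28 + 16.66 = 212.94 million.
Numerator = 16.66 + 1.11 + 5.96 = 23.73 million.
Denominator = 212.94 + 1.11 = 214.05 million.
Broad rate = 23.73 / 214.05 = 11.09%.

Broad underutilization rate ≈ 11.09%.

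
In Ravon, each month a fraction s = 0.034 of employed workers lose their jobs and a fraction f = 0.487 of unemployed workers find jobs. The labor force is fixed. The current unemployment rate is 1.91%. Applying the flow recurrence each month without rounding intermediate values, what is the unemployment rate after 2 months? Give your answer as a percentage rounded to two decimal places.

Unemployment rate after two months ≈ 5.47%.

With a fixed labor force, u_{t+1} = u_t + s·(1−u_t) − f·u_t = u_t·(1−s−f) + s.
Here 1−s−f = 0.479 and s = 0.034.
u_1 = 0.019100 × 0.479 + 0.034 = 0.043149.
u_2 = 0.043149 × 0.479 + 0.034 = 0.054668.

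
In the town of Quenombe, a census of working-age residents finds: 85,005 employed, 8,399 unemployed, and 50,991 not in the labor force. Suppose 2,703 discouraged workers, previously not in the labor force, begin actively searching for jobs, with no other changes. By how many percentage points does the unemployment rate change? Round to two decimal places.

The unemployment rate changes by +2.56 percentage points.

Initially, labor force = 85,005 + 8,399 = 93,404, so u = 8,399/93,404 = 8.99%.
After the change, unemployed and labor force both rise by 2,703 → E = 85,005, U = 11,102, labor force = 96,107.
New unemployment rate = 11,102 / 96,107 = 11.55%.
Change = 11.55% − 8.99% = +2.56 percentage points.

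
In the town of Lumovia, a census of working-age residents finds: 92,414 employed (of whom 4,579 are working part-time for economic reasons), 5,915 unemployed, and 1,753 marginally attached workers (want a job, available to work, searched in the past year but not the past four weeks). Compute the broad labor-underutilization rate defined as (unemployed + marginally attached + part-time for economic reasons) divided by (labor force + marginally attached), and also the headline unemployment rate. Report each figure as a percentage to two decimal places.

Broad underutilization rate ≈ 12.24%; headline unemployment rate ≈ 6.02%.

Labor force = 92,414 + 5,915 = 98,329.
Numerator = 5,915 + 1,753 + 4,579 = 12,247.
Denominator = 98,329 + 1,753 = 100,082.
Broad rate = 12,247 / 100,082 = 12.24%.
Headline unemployment rate = 5,915 / 98,329 = 6.02%.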